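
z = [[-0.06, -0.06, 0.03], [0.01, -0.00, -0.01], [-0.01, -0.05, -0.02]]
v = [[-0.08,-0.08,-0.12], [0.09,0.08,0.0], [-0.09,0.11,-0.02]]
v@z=[[0.01, 0.01, 0.0], [-0.00, -0.01, 0.00], [0.01, 0.01, -0.00]]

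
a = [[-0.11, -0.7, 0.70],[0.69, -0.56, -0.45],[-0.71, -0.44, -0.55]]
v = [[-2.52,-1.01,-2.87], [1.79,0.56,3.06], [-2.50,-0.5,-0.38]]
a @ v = [[-2.73, -0.63, -2.09], [-1.62, -0.79, -3.52], [2.38, 0.75, 0.9]]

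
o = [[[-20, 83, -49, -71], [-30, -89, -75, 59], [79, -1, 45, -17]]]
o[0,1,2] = -75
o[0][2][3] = -17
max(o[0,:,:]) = 83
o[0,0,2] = -49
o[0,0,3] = -71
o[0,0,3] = -71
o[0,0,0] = -20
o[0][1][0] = -30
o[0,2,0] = 79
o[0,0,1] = 83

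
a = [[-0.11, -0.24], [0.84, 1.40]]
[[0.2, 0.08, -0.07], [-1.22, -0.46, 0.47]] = a @ [[-0.28, 0.13, 0.29],[-0.7, -0.41, 0.16]]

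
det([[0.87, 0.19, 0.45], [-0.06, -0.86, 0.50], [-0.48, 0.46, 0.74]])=-0.989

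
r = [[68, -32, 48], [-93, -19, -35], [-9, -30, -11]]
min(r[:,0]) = -93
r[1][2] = -35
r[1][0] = -93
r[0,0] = 68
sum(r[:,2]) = 2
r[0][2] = 48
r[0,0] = 68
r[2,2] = -11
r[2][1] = -30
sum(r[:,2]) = 2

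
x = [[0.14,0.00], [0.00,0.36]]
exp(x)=[[1.15, 0.0], [0.00, 1.43]]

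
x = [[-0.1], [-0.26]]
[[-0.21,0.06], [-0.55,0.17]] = x @ [[2.13, -0.64]]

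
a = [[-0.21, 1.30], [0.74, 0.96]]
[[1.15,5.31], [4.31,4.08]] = a @ [[3.87, 0.18], [1.51, 4.11]]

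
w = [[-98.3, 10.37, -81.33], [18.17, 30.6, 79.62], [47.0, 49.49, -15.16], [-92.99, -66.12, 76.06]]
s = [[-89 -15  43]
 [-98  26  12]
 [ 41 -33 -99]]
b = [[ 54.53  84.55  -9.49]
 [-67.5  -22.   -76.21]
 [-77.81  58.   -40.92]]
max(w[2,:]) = 49.49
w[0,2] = -81.33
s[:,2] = [43, 12, -99]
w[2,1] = 49.49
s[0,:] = [-89, -15, 43]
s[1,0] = -98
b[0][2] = -9.49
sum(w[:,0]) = -126.11999999999999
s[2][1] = -33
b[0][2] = -9.49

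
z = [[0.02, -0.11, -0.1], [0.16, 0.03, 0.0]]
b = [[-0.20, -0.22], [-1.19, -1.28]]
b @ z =[[-0.04, 0.02, 0.02], [-0.23, 0.09, 0.12]]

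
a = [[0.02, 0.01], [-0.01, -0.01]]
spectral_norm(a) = 0.03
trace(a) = 0.01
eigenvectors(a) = [[0.93, -0.36], [-0.36, 0.93]]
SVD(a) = [[-0.85, 0.53],  [0.53, 0.85]] @ diag([0.02618033988749895, 0.0038196601125010513]) @ [[-0.85, -0.53], [0.53, -0.85]]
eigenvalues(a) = [0.02, -0.01]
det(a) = -0.00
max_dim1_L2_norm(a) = 0.02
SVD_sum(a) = [[0.02, 0.01], [-0.01, -0.01]] + [[0.0, -0.00], [0.00, -0.00]]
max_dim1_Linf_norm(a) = 0.02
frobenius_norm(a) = 0.03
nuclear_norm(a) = 0.03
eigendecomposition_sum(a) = [[0.02, 0.01], [-0.01, -0.0]] + [[0.00, 0.00], [-0.00, -0.01]]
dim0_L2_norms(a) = [0.02, 0.01]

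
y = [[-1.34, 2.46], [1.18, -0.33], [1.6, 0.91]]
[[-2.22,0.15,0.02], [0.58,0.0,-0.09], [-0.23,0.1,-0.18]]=y @ [[0.28, 0.02, -0.09], [-0.75, 0.07, -0.04]]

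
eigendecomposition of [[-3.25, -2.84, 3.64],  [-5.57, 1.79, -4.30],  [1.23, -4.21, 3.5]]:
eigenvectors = [[-0.36, 0.65, 0.02], [0.68, 0.71, 0.78], [-0.64, 0.26, 0.62]]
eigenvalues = [8.7, -4.89, -1.77]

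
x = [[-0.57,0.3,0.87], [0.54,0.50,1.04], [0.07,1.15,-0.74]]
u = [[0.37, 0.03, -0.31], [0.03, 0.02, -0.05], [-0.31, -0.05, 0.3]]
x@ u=[[-0.47,-0.05,0.42], [-0.11,-0.03,0.12], [0.29,0.06,-0.3]]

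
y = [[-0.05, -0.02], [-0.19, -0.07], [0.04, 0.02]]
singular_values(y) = [0.21, 0.0]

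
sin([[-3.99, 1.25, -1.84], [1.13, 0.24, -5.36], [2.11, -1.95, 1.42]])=[[0.43, -0.28, 0.01],[-1.92, -0.28, -0.58],[-1.14, 0.18, -0.81]]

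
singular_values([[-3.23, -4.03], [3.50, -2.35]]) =[5.2, 4.17]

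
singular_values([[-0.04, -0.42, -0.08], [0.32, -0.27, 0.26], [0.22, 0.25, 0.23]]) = [0.56, 0.53, 0.0]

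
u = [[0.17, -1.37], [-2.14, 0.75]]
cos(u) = [[-0.07, 0.35], [0.54, -0.22]]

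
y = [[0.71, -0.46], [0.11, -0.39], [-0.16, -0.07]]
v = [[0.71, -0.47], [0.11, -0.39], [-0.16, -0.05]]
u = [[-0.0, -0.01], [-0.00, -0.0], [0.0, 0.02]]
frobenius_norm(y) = 0.95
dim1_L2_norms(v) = [0.85, 0.41, 0.17]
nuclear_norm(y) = 1.20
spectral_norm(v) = 0.91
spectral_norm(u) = 0.02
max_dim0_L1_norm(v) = 0.98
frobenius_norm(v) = 0.96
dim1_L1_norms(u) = [0.01, 0.0, 0.02]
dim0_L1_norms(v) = [0.98, 0.91]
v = u + y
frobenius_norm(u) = 0.02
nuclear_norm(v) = 1.20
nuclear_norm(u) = 0.02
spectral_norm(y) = 0.91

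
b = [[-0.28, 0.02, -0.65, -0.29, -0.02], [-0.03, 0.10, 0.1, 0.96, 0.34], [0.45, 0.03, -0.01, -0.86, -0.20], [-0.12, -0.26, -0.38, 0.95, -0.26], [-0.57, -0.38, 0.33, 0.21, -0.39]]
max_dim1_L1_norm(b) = 1.97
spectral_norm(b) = 1.70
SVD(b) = [[0.12, 0.40, -0.73, -0.44, -0.31], [-0.55, -0.48, 0.02, -0.17, -0.66], [0.56, -0.01, 0.0, 0.57, -0.60], [-0.57, 0.26, -0.39, 0.67, 0.1], [-0.22, 0.73, 0.55, -0.1, -0.31]] @ diag([1.696947359159191, 0.8860060839159749, 0.8280402773540128, 0.4975962144782034, 0.0031915392797472702]) @ [[0.25, 0.12, 0.0, -0.96, -0.04], [-0.62, -0.44, -0.19, -0.19, -0.59], [-0.08, -0.15, 0.98, -0.03, -0.11], [0.73, -0.29, -0.05, 0.18, -0.59], [-0.12, 0.83, 0.06, 0.09, -0.53]]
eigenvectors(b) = [[(0.09+0j), (0.43+0.24j), (0.43-0.24j), (-0.45+0j), 0.13+0.00j], [0.56+0.00j, -0.07+0.32j, (-0.07-0.32j), (0.56+0j), (-0.83+0j)], [-0.45+0.00j, 0.17-0.48j, 0.17+0.48j, -0.03+0.00j, -0.06+0.00j], [(0.67+0j), -0.01-0.07j, -0.01+0.07j, -0.07+0.00j, -0.09+0.00j], [-0.19+0.00j, -0.61+0.00j, (-0.61-0j), -0.69+0.00j, 0.54+0.00j]]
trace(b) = 0.37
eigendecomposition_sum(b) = [[(-0.02-0j), (-0.03+0j), -0.04+0.00j, 0.13+0.00j, -0.02+0.00j], [(-0.1-0j), -0.17+0.00j, -0.28+0.00j, 0.80+0.00j, -0.14+0.00j], [(0.08+0j), 0.14-0.00j, 0.23-0.00j, (-0.65-0j), 0.12-0.00j], [(-0.12-0j), (-0.21+0j), (-0.34+0j), (0.96+0j), -0.17+0.00j], [0.03+0.00j, (0.06-0j), (0.1-0j), -0.27-0.00j, 0.05-0.00j]] + [[(-0+0.19j), 0.11-0.03j, (-0.19-0.14j), (-0.18-0.13j), 0.11-0.13j], [-0.12+0.03j, (0.04+0.06j), (0.06-0.15j), (0.05-0.14j), 0.10+0.05j], [(0.19-0.03j), (-0.05-0.1j), (-0.11+0.22j), -0.10+0.21j, (-0.15-0.1j)], [(0.02-0.02j), (-0.01-0.01j), (-0+0.03j), 0.03j, (-0.03-0j)], [-0.11-0.20j, (-0.1+0.1j), 0.29+0.04j, 0.28+0.03j, (-0.05+0.21j)]] + [[(-0-0.19j), (0.11+0.03j), -0.19+0.14j, -0.18+0.13j, (0.11+0.13j)], [(-0.12-0.03j), 0.04-0.06j, (0.06+0.15j), 0.05+0.14j, 0.10-0.05j], [(0.19+0.03j), (-0.05+0.1j), -0.11-0.22j, (-0.1-0.21j), (-0.15+0.1j)], [0.02+0.02j, (-0.01+0.01j), -0.00-0.03j, -0.03j, -0.03+0.00j], [-0.11+0.20j, (-0.1-0.1j), 0.29-0.04j, (0.28-0.03j), -0.05-0.21j]] + [[(-0.26-0j), -0.17-0.00j, -0.23-0.00j, -0.05+0.00j, (-0.23-0j)], [(0.32+0j), 0.21+0.00j, 0.29+0.00j, (0.06-0j), 0.28+0.00j], [-0.02-0.00j, -0.01-0.00j, -0.01-0.00j, -0.00+0.00j, -0.01-0.00j], [(-0.04-0j), -0.03-0.00j, -0.04-0.00j, (-0.01+0j), -0.04-0.00j], [(-0.39-0j), -0.25-0.00j, (-0.35-0j), (-0.07+0j), (-0.35-0j)]] + [[0j, 0.00+0.00j, 0.00-0.00j, -0.00-0.00j, 0j], [(-0.01-0j), (-0.01-0j), (-0.01+0j), 0j, -0.01-0.00j], [-0.00-0.00j, (-0-0j), -0.00+0.00j, 0.00+0.00j, (-0-0j)], [-0.00-0.00j, (-0-0j), -0.00+0.00j, 0j, -0.00-0.00j], [0.00+0.00j, 0.01+0.00j, 0.01-0.00j, (-0-0j), 0.00+0.00j]]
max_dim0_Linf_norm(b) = 0.96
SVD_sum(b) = [[0.05, 0.02, 0.00, -0.20, -0.01], [-0.23, -0.11, -0.0, 0.89, 0.04], [0.24, 0.11, 0.0, -0.91, -0.04], [-0.24, -0.11, -0.0, 0.92, 0.04], [-0.09, -0.04, -0.00, 0.36, 0.01]] + [[-0.22,-0.15,-0.07,-0.07,-0.21], [0.27,0.19,0.08,0.08,0.25], [0.01,0.00,0.00,0.00,0.01], [-0.14,-0.1,-0.04,-0.04,-0.14], [-0.40,-0.28,-0.12,-0.12,-0.39]] + [[0.05, 0.09, -0.59, 0.02, 0.07],  [-0.00, -0.0, 0.02, -0.0, -0.00],  [-0.0, -0.00, 0.0, -0.00, -0.0],  [0.02, 0.05, -0.32, 0.01, 0.04],  [-0.03, -0.07, 0.45, -0.01, -0.05]] + [[-0.16, 0.06, 0.01, -0.04, 0.13], [-0.06, 0.02, 0.00, -0.02, 0.05], [0.21, -0.08, -0.01, 0.05, -0.17], [0.24, -0.1, -0.02, 0.06, -0.20], [-0.04, 0.01, 0.00, -0.01, 0.03]] + [[0.0, -0.00, -0.00, -0.0, 0.00], [0.0, -0.00, -0.00, -0.00, 0.0], [0.0, -0.0, -0.0, -0.00, 0.00], [-0.0, 0.00, 0.00, 0.0, -0.00], [0.0, -0.0, -0.00, -0.0, 0.00]]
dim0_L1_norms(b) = [1.45, 0.79, 1.47, 3.27, 1.21]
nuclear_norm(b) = 3.91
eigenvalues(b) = [(1.05+0j), (-0.12+0.71j), (-0.12-0.71j), (-0.42+0j), (-0.01+0j)]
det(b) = 0.00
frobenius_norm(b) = 2.14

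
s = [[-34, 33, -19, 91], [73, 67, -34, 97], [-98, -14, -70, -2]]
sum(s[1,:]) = 203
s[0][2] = -19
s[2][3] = -2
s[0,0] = -34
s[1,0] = 73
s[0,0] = -34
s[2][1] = -14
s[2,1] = -14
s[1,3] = 97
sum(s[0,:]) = 71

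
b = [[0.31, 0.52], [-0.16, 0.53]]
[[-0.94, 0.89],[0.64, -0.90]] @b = [[-0.43, -0.02], [0.34, -0.14]]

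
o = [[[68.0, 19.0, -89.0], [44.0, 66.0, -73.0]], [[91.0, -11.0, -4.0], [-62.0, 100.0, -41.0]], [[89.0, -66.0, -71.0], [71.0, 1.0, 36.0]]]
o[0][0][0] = 68.0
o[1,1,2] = -41.0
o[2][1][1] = 1.0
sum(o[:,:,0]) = 301.0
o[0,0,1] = 19.0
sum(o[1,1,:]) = -3.0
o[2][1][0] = 71.0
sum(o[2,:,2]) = -35.0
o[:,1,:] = [[44.0, 66.0, -73.0], [-62.0, 100.0, -41.0], [71.0, 1.0, 36.0]]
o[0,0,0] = 68.0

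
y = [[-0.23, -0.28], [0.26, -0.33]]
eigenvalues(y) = [(-0.28+0.27j), (-0.28-0.27j)]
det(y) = 0.15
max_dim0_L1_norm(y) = 0.61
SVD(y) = [[0.46, 0.89], [0.89, -0.46]] @ diag([0.4399632019114624, 0.33798281163960664]) @ [[0.28,-0.96], [-0.96,-0.28]]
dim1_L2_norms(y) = [0.36, 0.42]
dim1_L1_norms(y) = [0.51, 0.59]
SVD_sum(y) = [[0.06, -0.20], [0.11, -0.37]] + [[-0.29, -0.08],[0.15, 0.04]]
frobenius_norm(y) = 0.55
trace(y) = -0.56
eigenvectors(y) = [[(0.72+0j),0.72-0.00j], [(0.13-0.68j),(0.13+0.68j)]]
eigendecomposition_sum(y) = [[(-0.12+0.16j), -0.14-0.15j], [0.13+0.14j, -0.17+0.11j]] + [[(-0.12-0.16j), (-0.14+0.15j)], [0.13-0.14j, -0.16-0.11j]]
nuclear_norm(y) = 0.78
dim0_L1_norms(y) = [0.49, 0.61]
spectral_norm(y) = 0.44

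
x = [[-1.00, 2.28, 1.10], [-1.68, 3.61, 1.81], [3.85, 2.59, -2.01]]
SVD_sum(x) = [[-1.64, 1.17, 1.30], [-2.66, 1.91, 2.11], [1.67, -1.20, -1.33]] + [[0.64,1.11,-0.20], [0.98,1.7,-0.31], [2.18,3.79,-0.68]] + [[-0.0, 0.0, -0.0], [0.0, -0.0, 0.00], [0.0, -0.0, 0.00]]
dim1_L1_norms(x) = [4.38, 7.1, 8.45]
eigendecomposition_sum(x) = [[-0.73,0.06,0.49],[-1.25,0.10,0.84],[4.21,-0.33,-2.82]] + [[-0.00,  0.0,  0.00], [0.0,  -0.0,  -0.00], [-0.01,  0.0,  0.00]] + [[-0.27, 2.22, 0.61],[-0.43, 3.51, 0.97],[-0.35, 2.91, 0.81]]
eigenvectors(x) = [[0.16, 0.54, 0.44], [0.28, -0.16, 0.69], [-0.95, 0.83, 0.57]]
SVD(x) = [[-0.46, -0.26, 0.85],[-0.75, -0.40, -0.53],[0.47, -0.88, -0.01]] @ diag([5.188885397239435, 5.018482171303363, 0.0022429056224770702]) @ [[0.68, -0.49, -0.54], [-0.49, -0.86, 0.15], [-0.54, 0.16, -0.83]]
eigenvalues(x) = [-3.44, -0.0, 4.05]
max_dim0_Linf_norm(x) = 3.85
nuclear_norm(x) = 10.21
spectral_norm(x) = 5.19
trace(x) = 0.60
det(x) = 0.06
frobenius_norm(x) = 7.22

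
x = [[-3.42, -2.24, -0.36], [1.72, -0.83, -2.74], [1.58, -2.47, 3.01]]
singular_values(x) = [4.39, 4.24, 2.91]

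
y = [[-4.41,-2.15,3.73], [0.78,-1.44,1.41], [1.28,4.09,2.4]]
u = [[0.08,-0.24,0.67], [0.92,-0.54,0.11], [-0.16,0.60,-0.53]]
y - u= [[-4.49,-1.91,3.06],[-0.14,-0.9,1.30],[1.44,3.49,2.93]]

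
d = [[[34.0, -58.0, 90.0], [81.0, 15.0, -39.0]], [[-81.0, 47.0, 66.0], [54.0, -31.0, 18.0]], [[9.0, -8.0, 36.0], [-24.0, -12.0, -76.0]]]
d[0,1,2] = -39.0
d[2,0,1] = -8.0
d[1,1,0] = 54.0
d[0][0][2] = 90.0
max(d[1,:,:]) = 66.0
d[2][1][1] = -12.0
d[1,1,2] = 18.0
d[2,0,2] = 36.0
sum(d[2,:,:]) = -75.0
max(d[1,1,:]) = 54.0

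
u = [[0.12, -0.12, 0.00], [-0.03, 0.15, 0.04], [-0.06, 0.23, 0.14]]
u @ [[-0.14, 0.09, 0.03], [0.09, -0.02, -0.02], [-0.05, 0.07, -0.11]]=[[-0.03, 0.01, 0.01], [0.02, -0.0, -0.01], [0.02, -0.0, -0.02]]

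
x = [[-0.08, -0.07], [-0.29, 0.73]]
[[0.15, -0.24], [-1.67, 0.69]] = x@[[0.08, 1.65], [-2.25, 1.60]]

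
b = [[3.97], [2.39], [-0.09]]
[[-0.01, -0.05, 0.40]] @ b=[[-0.20]]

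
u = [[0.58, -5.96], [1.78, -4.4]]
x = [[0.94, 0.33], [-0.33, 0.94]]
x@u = [[1.13, -7.05], [1.48, -2.17]]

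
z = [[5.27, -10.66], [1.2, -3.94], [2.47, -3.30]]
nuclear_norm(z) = 14.21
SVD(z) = [[-0.9, -0.02], [-0.31, -0.67], [-0.31, 0.74]] @ diag([13.204131925863098, 1.0069260570682126]) @ [[-0.44,0.9], [0.9,0.44]]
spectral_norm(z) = 13.20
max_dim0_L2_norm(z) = 11.83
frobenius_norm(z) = 13.24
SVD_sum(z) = [[5.29, -10.65], [1.81, -3.64], [1.8, -3.63]] + [[-0.02, -0.01], [-0.61, -0.30], [0.67, 0.33]]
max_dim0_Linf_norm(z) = 10.66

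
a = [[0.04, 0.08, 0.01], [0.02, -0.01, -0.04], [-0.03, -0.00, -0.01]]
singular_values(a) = [0.09, 0.05, 0.03]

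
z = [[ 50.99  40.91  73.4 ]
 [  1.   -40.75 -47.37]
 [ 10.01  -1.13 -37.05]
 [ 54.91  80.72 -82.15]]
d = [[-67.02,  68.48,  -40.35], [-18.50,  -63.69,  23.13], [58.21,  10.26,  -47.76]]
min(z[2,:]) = -37.05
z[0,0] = 50.99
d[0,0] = -67.02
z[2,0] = 10.01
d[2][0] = 58.21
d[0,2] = -40.35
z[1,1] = -40.75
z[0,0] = 50.99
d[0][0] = -67.02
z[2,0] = 10.01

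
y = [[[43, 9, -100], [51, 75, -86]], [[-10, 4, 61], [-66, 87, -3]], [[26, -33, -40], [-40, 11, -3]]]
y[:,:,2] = [[-100, -86], [61, -3], [-40, -3]]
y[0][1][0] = 51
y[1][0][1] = 4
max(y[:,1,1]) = 87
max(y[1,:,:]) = 87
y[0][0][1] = 9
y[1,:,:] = [[-10, 4, 61], [-66, 87, -3]]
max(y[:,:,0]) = 51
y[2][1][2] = -3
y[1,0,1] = 4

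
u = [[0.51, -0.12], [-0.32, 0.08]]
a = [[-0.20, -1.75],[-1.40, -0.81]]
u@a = [[0.07, -0.80], [-0.05, 0.5]]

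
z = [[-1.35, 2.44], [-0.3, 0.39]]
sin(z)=[[-1.22,2.16], [-0.26,0.31]]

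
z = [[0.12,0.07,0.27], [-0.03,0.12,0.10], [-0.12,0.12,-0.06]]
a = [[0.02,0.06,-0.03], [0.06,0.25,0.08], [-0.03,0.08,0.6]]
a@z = [[0.0, 0.0, 0.01], [-0.01, 0.04, 0.04], [-0.08, 0.08, -0.04]]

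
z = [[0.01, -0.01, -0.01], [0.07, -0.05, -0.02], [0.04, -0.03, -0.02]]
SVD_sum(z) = [[0.01, -0.01, -0.0], [0.07, -0.05, -0.02], [0.04, -0.03, -0.01]] + [[-0.00, -0.0, -0.01], [0.00, 0.0, 0.0], [-0.0, -0.00, -0.01]] + [[-0.0, -0.00, 0.00], [-0.0, -0.0, 0.00], [0.0, 0.0, -0.00]]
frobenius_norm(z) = 0.10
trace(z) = -0.06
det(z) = -0.00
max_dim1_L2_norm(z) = 0.09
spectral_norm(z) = 0.10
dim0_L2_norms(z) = [0.08, 0.06, 0.03]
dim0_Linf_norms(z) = [0.07, 0.05, 0.02]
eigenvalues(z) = [-0.04, -0.02, -0.0]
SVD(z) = [[-0.15, 0.65, -0.74],  [-0.84, -0.48, -0.24],  [-0.51, 0.59, 0.63]] @ diag([0.10445625003827479, 0.009372756183197809, 0.0010214056352613092]) @ [[-0.78,0.57,0.27], [-0.36,-0.03,-0.93], [0.52,0.82,-0.23]]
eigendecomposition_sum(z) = [[0.03, -0.02, -0.0], [0.10, -0.06, -0.01], [0.08, -0.05, -0.01]] + [[-0.02, 0.01, -0.01], [-0.03, 0.02, -0.01], [-0.04, 0.02, -0.01]] + [[-0.0, -0.00, 0.00], [-0.00, -0.0, 0.00], [0.00, 0.0, -0.00]]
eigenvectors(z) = [[0.26, 0.46, -0.50], [0.77, 0.55, -0.83], [0.59, 0.70, 0.26]]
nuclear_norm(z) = 0.11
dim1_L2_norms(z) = [0.02, 0.09, 0.05]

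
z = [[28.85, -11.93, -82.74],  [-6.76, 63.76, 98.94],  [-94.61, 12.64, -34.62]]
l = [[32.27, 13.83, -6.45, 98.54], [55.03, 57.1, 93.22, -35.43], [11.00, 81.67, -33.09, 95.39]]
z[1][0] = -6.76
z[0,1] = -11.93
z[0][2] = -82.74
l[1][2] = 93.22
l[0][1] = 13.83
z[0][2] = -82.74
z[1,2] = 98.94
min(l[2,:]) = -33.09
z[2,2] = -34.62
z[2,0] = -94.61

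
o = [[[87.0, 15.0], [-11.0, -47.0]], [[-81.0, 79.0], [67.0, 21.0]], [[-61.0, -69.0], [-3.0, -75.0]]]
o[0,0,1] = 15.0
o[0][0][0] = 87.0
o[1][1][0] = 67.0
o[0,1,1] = -47.0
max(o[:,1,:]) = 67.0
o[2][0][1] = -69.0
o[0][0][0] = 87.0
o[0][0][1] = 15.0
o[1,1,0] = 67.0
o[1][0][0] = -81.0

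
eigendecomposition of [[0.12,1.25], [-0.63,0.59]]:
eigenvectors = [[(0.82+0j), 0.82-0.00j], [0.15+0.56j, 0.15-0.56j]]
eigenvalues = [(0.35+0.86j), (0.35-0.86j)]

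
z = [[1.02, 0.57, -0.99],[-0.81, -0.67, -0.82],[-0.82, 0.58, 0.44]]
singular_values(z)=[1.72, 1.33, 0.78]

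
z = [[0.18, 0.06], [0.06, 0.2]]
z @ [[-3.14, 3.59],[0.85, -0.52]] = [[-0.51, 0.62], [-0.02, 0.11]]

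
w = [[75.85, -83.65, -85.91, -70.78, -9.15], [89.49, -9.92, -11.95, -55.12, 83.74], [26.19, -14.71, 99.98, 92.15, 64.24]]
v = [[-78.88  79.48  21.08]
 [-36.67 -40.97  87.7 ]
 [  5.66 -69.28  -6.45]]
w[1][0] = 89.49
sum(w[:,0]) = 191.52999999999997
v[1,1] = -40.97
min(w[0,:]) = -85.91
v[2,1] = -69.28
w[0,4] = -9.15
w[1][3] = -55.12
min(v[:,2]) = -6.45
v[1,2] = 87.7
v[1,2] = 87.7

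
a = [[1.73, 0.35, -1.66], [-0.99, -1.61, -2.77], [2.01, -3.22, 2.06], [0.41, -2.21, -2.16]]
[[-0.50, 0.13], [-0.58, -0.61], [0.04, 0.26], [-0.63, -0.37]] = a@[[-0.1, 0.16],[0.06, 0.09],[0.21, 0.11]]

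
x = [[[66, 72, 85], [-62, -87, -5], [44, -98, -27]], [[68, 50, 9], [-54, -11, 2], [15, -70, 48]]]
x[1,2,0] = 15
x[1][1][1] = -11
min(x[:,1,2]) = -5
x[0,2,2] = -27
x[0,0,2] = 85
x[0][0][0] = 66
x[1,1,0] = -54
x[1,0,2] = 9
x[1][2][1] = -70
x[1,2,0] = 15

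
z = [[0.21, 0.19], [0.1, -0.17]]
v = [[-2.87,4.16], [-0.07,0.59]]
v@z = [[-0.19, -1.25],[0.04, -0.11]]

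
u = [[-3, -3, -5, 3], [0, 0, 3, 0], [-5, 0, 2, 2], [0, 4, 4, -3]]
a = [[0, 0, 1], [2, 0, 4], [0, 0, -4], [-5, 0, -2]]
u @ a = [[-21, 0, -1], [0, 0, -12], [-10, 0, -17], [23, 0, 6]]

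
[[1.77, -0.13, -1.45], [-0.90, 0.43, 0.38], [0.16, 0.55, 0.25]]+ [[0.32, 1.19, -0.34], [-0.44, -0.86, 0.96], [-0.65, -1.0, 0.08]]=[[2.09,1.06,-1.79], [-1.34,-0.43,1.34], [-0.49,-0.45,0.33]]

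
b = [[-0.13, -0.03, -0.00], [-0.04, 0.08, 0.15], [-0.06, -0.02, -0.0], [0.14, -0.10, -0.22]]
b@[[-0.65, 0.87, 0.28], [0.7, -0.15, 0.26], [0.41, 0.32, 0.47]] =[[0.06, -0.11, -0.04], [0.14, 0.00, 0.08], [0.02, -0.05, -0.02], [-0.25, 0.07, -0.09]]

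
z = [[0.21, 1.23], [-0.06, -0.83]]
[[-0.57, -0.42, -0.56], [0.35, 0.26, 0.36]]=z@[[-0.42, -0.32, -0.22], [-0.39, -0.29, -0.42]]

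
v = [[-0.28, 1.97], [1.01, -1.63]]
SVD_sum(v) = [[-0.65, 1.84], [0.62, -1.77]] + [[0.37,0.13], [0.39,0.14]]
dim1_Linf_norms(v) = [1.97, 1.63]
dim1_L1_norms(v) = [2.25, 2.64]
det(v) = -1.53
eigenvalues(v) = [0.61, -2.52]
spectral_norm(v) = 2.70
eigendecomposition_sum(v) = [[0.44,0.38], [0.20,0.17]] + [[-0.72, 1.59],[0.81, -1.8]]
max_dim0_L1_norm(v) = 3.6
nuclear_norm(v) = 3.27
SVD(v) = [[0.72, -0.69],[-0.69, -0.72]] @ diag([2.7046071795568216, 0.5669215151056605]) @ [[-0.33, 0.94],  [-0.94, -0.33]]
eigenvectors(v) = [[0.91, -0.66], [0.41, 0.75]]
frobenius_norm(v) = 2.76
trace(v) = -1.91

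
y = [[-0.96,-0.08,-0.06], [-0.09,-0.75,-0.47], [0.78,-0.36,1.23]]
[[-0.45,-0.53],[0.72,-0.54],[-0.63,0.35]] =y @ [[0.56, 0.49], [-0.41, 0.58], [-0.99, 0.14]]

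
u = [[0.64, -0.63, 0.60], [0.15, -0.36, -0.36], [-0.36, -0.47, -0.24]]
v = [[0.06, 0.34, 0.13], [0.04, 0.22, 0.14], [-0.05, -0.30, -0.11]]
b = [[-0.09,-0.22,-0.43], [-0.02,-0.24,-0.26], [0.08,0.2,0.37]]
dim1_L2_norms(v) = [0.37, 0.26, 0.32]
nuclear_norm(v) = 0.60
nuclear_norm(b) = 0.83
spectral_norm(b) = 0.74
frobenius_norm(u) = 1.36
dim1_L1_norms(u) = [1.87, 0.87, 1.07]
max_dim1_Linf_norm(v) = 0.34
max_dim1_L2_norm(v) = 0.37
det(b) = -0.00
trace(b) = 0.04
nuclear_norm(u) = 2.18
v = b @ u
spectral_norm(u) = 1.09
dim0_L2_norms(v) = [0.09, 0.5, 0.22]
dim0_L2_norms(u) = [0.75, 0.86, 0.74]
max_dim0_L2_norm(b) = 0.62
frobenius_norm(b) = 0.74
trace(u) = 0.04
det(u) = -0.28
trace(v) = 0.17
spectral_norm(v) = 0.56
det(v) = 0.00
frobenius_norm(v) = 0.56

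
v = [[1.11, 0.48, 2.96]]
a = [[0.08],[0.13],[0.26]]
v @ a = [[0.92]]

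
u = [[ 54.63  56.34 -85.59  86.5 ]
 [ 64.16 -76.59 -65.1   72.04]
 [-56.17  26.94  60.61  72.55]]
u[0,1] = 56.34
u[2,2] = 60.61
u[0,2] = -85.59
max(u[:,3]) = 86.5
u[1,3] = 72.04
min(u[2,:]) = -56.17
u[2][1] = 26.94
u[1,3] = 72.04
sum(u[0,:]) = 111.88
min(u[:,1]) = -76.59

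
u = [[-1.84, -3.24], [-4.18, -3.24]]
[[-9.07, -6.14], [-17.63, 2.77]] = u @[[3.66, -3.81], [0.72, 4.06]]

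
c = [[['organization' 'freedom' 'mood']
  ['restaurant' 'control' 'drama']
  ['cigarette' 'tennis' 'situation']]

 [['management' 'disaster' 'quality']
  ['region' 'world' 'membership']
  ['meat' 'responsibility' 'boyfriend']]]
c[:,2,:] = [['cigarette', 'tennis', 'situation'], ['meat', 'responsibility', 'boyfriend']]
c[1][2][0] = 'meat'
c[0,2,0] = 'cigarette'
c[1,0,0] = 'management'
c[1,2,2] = 'boyfriend'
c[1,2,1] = 'responsibility'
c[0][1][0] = 'restaurant'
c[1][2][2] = 'boyfriend'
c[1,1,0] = 'region'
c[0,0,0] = 'organization'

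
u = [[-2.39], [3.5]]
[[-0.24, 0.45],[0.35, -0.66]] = u @ [[0.10, -0.19]]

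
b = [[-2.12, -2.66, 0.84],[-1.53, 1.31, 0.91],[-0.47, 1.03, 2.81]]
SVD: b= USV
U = [[0.74,  -0.67,  0.01], [0.37,  0.39,  -0.84], [0.56,  0.63,  0.54]]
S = [3.61, 3.38, 1.39]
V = [[-0.66, -0.25, 0.70], [0.16, 0.87, 0.46], [0.73, -0.42, 0.54]]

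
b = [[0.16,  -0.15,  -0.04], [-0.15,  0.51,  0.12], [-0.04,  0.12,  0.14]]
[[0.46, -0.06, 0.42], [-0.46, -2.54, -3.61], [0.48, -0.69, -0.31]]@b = [[0.07, -0.05, 0.03], [0.45, -1.66, -0.79], [0.19, -0.46, -0.15]]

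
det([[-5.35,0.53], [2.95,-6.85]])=35.084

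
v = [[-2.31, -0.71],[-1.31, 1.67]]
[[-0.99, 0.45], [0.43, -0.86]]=v @[[0.28, -0.03],[0.48, -0.54]]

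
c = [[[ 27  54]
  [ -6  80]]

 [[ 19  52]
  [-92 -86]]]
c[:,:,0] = [[27, -6], [19, -92]]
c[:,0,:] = [[27, 54], [19, 52]]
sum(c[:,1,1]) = -6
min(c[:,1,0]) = -92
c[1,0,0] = 19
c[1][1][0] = -92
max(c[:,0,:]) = 54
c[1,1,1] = -86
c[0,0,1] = 54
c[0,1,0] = -6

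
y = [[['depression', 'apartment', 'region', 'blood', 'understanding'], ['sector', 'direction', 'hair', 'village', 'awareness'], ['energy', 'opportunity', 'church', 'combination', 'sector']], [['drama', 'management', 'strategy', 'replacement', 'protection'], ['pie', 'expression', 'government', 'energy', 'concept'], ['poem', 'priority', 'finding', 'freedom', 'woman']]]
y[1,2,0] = 'poem'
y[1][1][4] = 'concept'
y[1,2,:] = ['poem', 'priority', 'finding', 'freedom', 'woman']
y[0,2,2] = 'church'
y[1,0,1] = 'management'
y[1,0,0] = 'drama'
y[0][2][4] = 'sector'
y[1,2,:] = ['poem', 'priority', 'finding', 'freedom', 'woman']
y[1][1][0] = 'pie'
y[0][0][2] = 'region'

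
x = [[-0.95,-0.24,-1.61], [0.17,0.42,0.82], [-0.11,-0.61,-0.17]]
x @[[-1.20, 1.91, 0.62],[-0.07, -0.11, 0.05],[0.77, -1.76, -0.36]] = [[-0.08, 1.05, -0.02], [0.40, -1.16, -0.17], [0.04, 0.16, -0.04]]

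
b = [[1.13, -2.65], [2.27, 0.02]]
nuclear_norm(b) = 5.05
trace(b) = 1.15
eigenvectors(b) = [[0.73+0.00j,0.73-0.00j], [(0.15-0.66j),(0.15+0.66j)]]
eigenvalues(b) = [(0.58+2.39j), (0.58-2.39j)]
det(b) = 6.04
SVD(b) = [[-0.87, -0.48],[-0.48, 0.87]] @ diag([3.1129282765182973, 1.9396849087552401]) @ [[-0.67, 0.74],[0.74, 0.67]]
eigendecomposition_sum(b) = [[(0.56+1.13j), -1.32+0.32j], [(1.13-0.27j), (0.01+1.26j)]] + [[0.56-1.13j, (-1.32-0.32j)], [1.13+0.27j, 0.01-1.26j]]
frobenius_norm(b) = 3.67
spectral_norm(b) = 3.11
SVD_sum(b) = [[1.83, -2.02],[1.01, -1.12]] + [[-0.70, -0.63], [1.26, 1.14]]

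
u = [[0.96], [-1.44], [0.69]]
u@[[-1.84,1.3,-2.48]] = [[-1.77,  1.25,  -2.38], [2.65,  -1.87,  3.57], [-1.27,  0.9,  -1.71]]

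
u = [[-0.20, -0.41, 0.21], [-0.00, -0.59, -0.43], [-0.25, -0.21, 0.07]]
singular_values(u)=[0.8, 0.49, 0.12]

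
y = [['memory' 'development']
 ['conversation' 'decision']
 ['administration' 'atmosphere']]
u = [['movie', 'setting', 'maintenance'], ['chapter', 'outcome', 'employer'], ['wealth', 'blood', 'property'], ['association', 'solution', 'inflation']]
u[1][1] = 'outcome'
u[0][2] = 'maintenance'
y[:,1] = ['development', 'decision', 'atmosphere']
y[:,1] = ['development', 'decision', 'atmosphere']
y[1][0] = 'conversation'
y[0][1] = 'development'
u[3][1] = 'solution'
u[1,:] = ['chapter', 'outcome', 'employer']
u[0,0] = 'movie'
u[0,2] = 'maintenance'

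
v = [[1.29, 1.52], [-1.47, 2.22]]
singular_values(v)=[2.77, 1.84]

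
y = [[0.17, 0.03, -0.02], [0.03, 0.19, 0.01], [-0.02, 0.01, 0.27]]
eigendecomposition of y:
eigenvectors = [[-0.8, 0.57, -0.17], [0.57, 0.82, 0.06], [-0.17, 0.05, 0.98]]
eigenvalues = [0.14, 0.21, 0.27]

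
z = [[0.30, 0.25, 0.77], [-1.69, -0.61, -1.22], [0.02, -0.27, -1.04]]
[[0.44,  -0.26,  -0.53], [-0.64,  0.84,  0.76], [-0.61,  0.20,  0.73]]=z@ [[-0.05, -0.26, 0.01], [0.05, -0.54, 0.29], [0.57, -0.06, -0.78]]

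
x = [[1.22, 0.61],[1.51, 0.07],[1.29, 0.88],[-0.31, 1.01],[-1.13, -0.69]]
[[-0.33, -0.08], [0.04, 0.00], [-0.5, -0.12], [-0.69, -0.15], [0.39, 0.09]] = x @ [[0.06,0.01], [-0.66,-0.15]]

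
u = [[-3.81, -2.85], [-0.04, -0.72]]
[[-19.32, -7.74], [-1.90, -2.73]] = u @[[3.23, -0.84], [2.46, 3.84]]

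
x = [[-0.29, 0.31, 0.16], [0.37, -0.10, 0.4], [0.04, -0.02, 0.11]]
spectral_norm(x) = 0.60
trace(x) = -0.28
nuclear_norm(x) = 1.04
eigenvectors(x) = [[0.79, -0.56, -0.58], [-0.61, -0.82, -0.79], [-0.07, -0.08, 0.2]]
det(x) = -0.01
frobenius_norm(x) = 0.73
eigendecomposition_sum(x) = [[-0.36, 0.25, -0.06],[0.27, -0.19, 0.05],[0.03, -0.02, 0.01]] + [[0.07, 0.05, 0.38], [0.10, 0.07, 0.56], [0.01, 0.01, 0.05]] + [[-0.00, 0.02, -0.15], [-0.0, 0.02, -0.21], [0.0, -0.01, 0.05]]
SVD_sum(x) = [[-0.20, 0.1, -0.13], [0.41, -0.2, 0.27], [0.07, -0.04, 0.05]] + [[-0.09, 0.21, 0.29], [-0.04, 0.10, 0.14], [-0.02, 0.04, 0.05]] + [[0.00,  0.00,  -0.00], [0.0,  0.00,  -0.00], [-0.02,  -0.02,  0.01]]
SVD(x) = [[-0.44,-0.89,-0.08], [0.88,-0.42,-0.21], [0.16,-0.16,0.97]] @ diag([0.5956745199762421, 0.4136261139199271, 0.02975406080811375]) @ [[0.77, -0.38, 0.5],[0.24, -0.56, -0.79],[-0.59, -0.73, 0.34]]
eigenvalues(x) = [-0.54, 0.19, 0.07]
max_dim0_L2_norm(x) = 0.47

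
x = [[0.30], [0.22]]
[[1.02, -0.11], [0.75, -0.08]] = x @ [[3.39,-0.38]]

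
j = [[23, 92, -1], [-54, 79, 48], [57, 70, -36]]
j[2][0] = 57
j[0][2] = -1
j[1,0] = -54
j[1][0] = -54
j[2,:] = [57, 70, -36]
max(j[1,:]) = 79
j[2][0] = 57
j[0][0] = 23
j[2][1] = 70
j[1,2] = 48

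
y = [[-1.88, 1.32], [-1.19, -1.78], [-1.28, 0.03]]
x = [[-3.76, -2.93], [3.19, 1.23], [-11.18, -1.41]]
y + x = [[-5.64, -1.61], [2.0, -0.55], [-12.46, -1.38]]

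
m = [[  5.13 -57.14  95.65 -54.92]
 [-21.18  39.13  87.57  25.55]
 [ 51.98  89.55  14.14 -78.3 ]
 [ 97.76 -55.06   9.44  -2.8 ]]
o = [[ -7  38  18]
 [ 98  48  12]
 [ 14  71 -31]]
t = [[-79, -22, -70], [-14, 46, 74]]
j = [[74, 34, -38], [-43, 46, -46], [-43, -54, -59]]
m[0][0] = 5.13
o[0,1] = 38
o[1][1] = 48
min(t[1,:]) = -14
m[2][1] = 89.55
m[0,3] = -54.92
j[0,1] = 34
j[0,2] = -38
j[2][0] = -43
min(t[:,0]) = -79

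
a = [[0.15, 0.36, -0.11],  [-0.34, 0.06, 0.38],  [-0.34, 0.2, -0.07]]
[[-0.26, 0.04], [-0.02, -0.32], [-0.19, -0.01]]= a @ [[0.11, 0.09],[-0.71, -0.16],[0.17, -0.74]]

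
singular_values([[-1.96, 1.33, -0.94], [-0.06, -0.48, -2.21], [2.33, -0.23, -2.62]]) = [3.97, 2.73, 0.89]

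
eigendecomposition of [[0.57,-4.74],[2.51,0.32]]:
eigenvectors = [[(0.81+0j), (0.81-0j)],[0.02-0.59j, 0.02+0.59j]]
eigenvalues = [(0.44+3.45j), (0.44-3.45j)]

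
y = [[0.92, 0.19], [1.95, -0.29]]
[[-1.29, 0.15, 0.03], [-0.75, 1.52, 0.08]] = y@[[-0.81,0.52,0.04], [-2.85,-1.74,-0.02]]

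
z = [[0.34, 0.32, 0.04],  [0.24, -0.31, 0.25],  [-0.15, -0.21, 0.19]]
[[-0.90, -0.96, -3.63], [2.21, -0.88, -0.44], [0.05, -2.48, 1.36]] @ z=[[0.01, 0.77, -0.97], [0.61, 1.07, -0.22], [-0.78, 0.50, -0.36]]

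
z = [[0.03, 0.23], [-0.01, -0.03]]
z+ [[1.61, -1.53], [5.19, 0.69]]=[[1.64, -1.3], [5.18, 0.66]]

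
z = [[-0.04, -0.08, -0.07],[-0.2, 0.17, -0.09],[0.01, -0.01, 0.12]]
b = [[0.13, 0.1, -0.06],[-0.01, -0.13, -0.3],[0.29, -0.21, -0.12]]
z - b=[[-0.17, -0.18, -0.01], [-0.19, 0.30, 0.21], [-0.28, 0.2, 0.24]]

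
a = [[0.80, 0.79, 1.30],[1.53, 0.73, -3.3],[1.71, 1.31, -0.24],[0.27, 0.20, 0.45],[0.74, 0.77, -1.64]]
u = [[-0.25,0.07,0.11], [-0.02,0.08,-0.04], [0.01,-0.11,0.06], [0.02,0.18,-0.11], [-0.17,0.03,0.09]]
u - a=[[-1.05, -0.72, -1.19], [-1.55, -0.65, 3.26], [-1.70, -1.42, 0.30], [-0.25, -0.02, -0.56], [-0.91, -0.74, 1.73]]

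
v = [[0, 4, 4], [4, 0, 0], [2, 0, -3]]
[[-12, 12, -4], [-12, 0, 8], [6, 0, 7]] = v @ [[-3, 0, 2], [1, 3, 0], [-4, 0, -1]]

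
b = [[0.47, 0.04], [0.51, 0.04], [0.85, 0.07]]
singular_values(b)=[1.1, 0.0]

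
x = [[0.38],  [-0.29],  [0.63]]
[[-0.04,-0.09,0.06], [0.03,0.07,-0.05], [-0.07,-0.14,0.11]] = x @ [[-0.11, -0.23, 0.17]]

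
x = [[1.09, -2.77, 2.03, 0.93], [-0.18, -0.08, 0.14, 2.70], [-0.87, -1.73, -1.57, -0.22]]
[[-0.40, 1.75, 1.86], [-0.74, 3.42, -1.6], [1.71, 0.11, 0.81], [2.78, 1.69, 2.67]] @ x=[[-2.37, -2.25, -3.49, 3.94], [-0.03, 4.54, 1.49, 8.9], [1.14, -6.15, 2.21, 1.71], [0.4, -12.45, 1.69, 6.56]]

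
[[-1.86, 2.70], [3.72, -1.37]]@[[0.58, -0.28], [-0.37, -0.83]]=[[-2.08, -1.72], [2.66, 0.10]]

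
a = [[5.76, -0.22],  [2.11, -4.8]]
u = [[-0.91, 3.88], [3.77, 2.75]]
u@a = [[2.95, -18.42], [27.52, -14.03]]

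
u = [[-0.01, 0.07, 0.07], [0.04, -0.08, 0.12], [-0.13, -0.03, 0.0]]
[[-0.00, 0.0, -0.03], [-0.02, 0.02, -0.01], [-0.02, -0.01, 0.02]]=u@ [[0.13,0.11,-0.07],[0.14,-0.06,-0.24],[-0.14,0.09,-0.19]]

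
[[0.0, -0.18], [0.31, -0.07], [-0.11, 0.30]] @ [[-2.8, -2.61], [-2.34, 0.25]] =[[0.42, -0.04], [-0.70, -0.83], [-0.39, 0.36]]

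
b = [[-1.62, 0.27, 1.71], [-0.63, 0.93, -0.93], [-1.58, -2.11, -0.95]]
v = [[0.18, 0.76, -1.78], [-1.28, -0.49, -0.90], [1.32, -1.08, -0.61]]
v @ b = [[2.04, 4.51, 1.29], [3.8, 1.1, -0.88], [-0.49, 0.64, 3.84]]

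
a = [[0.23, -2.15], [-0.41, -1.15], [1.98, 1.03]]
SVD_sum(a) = [[-0.83,-1.60],[-0.56,-1.08],[0.84,1.62]] + [[1.06, -0.55], [0.15, -0.07], [1.14, -0.59]]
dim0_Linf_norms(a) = [1.98, 2.15]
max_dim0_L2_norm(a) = 2.65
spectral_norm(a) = 2.84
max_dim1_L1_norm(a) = 3.01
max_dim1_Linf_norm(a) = 2.15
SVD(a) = [[-0.64, 0.68], [-0.43, 0.09], [0.64, 0.73]] @ diag([2.8367145112171084, 1.7607812986996094]) @ [[0.46, 0.89], [0.89, -0.46]]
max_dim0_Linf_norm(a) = 2.15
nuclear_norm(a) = 4.60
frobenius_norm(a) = 3.34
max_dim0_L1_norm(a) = 4.33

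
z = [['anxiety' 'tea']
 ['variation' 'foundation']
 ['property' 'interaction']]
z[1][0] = 'variation'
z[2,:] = ['property', 'interaction']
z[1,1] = 'foundation'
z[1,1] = 'foundation'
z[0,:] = ['anxiety', 'tea']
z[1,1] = 'foundation'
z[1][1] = 'foundation'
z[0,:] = ['anxiety', 'tea']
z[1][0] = 'variation'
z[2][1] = 'interaction'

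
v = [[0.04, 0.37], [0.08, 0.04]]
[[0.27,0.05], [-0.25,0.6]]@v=[[0.01, 0.1],[0.04, -0.07]]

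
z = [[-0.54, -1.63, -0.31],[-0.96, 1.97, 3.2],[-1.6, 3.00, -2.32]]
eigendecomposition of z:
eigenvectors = [[-0.32, 0.89, -0.17],[0.83, 0.42, -0.50],[0.46, -0.16, 0.85]]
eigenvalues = [4.13, -1.25, -3.77]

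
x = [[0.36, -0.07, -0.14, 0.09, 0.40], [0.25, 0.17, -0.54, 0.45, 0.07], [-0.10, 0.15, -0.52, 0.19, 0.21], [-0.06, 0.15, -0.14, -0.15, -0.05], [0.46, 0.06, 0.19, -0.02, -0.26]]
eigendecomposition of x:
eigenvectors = [[(0.76+0j), (0.34+0j), (-0.04+0j), (0.09-0.02j), 0.09+0.02j], [0.44+0.00j, 0.31+0.00j, (-0.43+0j), (-0.78+0j), (-0.78-0j)], [0.08+0.00j, (0.61+0j), 0.32+0.00j, -0.45+0.06j, (-0.45-0.06j)], [-0.02+0.00j, (0.05+0j), (0.84+0j), (-0.27+0.01j), -0.27-0.01j], [0.48+0.00j, (-0.65+0j), -0.09+0.00j, -0.31+0.05j, (-0.31-0.05j)]]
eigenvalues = [(0.55+0j), (-0.71+0j), (-0.27+0j), (0.01+0.04j), (0.01-0.04j)]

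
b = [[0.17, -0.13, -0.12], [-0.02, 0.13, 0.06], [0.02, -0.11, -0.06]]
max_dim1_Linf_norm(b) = 0.17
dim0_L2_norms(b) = [0.17, 0.21, 0.15]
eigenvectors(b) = [[-0.96, 0.34, 0.35], [0.20, 0.76, -0.32], [-0.17, -0.56, 0.88]]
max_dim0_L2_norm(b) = 0.21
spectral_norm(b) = 0.30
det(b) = -0.00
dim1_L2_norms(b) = [0.25, 0.14, 0.13]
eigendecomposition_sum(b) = [[0.16, -0.17, -0.13], [-0.03, 0.03, 0.03], [0.03, -0.03, -0.02]] + [[0.01, 0.04, 0.01], [0.01, 0.09, 0.03], [-0.01, -0.07, -0.02]] + [[0.00, -0.00, -0.01], [-0.0, 0.00, 0.01], [0.0, -0.01, -0.02]]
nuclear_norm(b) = 0.40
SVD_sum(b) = [[0.12, -0.17, -0.12], [-0.07, 0.09, 0.06], [0.06, -0.08, -0.06]] + [[0.05, 0.04, -0.00], [0.05, 0.04, -0.00], [-0.04, -0.03, 0.00]] + [[0.0,-0.00,0.0], [-0.0,0.00,-0.00], [-0.00,0.0,-0.00]]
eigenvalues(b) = [0.17, 0.08, -0.01]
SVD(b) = [[-0.81, -0.59, -0.03], [0.44, -0.63, 0.64], [-0.39, 0.50, 0.77]] @ diag([0.2957232865252279, 0.09858552528945158, 0.005350888722525395]) @ [[-0.52, 0.70, 0.5], [-0.79, -0.61, 0.03], [-0.33, 0.38, -0.87]]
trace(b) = 0.24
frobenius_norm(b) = 0.31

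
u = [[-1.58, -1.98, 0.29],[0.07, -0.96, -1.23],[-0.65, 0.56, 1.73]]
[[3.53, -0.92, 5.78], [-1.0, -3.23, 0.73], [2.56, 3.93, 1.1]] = u @ [[-2.57, -0.39, -0.38], [0.33, 1.04, -2.43], [0.41, 1.79, 1.28]]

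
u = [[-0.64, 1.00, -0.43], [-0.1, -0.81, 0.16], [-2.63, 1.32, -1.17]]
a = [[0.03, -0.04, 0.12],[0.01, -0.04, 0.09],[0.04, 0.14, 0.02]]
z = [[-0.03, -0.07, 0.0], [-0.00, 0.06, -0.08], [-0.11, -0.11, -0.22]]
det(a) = -0.00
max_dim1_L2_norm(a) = 0.15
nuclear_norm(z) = 0.39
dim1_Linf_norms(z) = [0.07, 0.08, 0.22]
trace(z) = -0.19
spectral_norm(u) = 3.38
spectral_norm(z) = 0.28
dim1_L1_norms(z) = [0.1, 0.14, 0.44]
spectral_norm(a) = 0.17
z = u @ a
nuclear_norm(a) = 0.32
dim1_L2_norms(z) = [0.08, 0.1, 0.27]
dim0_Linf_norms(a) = [0.04, 0.14, 0.12]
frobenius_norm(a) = 0.22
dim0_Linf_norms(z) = [0.11, 0.11, 0.22]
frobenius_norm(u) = 3.51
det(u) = -0.04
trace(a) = 0.01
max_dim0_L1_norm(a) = 0.23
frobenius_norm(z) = 0.30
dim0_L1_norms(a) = [0.08, 0.22, 0.23]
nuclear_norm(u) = 4.33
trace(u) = -2.62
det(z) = 0.00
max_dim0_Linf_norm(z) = 0.22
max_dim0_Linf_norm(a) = 0.14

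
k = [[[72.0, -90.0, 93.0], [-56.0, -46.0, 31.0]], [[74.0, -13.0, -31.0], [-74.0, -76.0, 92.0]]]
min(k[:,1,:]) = -76.0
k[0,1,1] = -46.0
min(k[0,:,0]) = -56.0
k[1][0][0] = 74.0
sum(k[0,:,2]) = 124.0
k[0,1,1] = -46.0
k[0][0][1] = -90.0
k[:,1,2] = [31.0, 92.0]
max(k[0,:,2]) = 93.0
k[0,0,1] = -90.0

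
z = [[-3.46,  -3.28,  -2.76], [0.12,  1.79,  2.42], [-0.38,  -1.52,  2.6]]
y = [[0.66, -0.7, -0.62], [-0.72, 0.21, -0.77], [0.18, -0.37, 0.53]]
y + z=[[-2.8, -3.98, -3.38], [-0.60, 2.00, 1.65], [-0.20, -1.89, 3.13]]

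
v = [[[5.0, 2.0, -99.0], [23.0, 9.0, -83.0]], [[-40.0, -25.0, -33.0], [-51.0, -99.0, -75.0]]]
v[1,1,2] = -75.0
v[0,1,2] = -83.0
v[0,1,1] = 9.0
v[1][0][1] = -25.0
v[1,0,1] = -25.0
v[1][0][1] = -25.0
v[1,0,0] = -40.0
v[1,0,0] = -40.0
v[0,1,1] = 9.0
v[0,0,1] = 2.0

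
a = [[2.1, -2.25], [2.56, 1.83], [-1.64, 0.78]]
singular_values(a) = [3.74, 2.94]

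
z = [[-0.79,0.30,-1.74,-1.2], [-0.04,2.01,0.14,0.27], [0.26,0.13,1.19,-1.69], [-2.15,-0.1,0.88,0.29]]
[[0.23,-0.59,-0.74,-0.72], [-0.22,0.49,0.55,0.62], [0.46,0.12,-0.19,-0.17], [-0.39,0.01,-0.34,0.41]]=z@[[0.14, 0.1, 0.25, -0.05], [-0.07, 0.21, 0.23, 0.25], [-0.02, 0.24, 0.16, 0.27], [-0.27, 0.13, 0.28, 0.3]]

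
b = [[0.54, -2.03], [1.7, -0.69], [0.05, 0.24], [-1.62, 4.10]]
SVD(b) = [[0.41, -0.26], [0.26, 0.95], [-0.04, 0.11], [-0.87, 0.16]] @ diag([5.0486362686287904, 1.335803813097552]) @ [[0.41, -0.91], [0.91, 0.41]]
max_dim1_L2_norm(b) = 4.41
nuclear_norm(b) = 6.38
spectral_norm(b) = 5.05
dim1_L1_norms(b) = [2.57, 2.39, 0.29, 5.72]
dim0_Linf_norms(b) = [1.7, 4.1]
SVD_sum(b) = [[0.85,-1.89], [0.55,-1.21], [-0.08,0.18], [-1.81,4.01]] + [[-0.31,-0.14], [1.15,0.52], [0.13,0.06], [0.19,0.09]]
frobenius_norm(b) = 5.22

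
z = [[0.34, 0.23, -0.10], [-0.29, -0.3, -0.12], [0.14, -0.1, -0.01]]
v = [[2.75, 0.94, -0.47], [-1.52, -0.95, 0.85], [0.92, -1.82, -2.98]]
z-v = [[-2.41, -0.71, 0.37], [1.23, 0.65, -0.97], [-0.78, 1.72, 2.97]]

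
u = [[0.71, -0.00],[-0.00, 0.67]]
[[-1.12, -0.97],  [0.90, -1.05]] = u @[[-1.58, -1.37], [1.34, -1.57]]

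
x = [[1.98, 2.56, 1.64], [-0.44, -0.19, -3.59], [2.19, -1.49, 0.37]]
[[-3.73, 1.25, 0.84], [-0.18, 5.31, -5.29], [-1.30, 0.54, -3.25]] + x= [[-1.75, 3.81, 2.48], [-0.62, 5.12, -8.88], [0.89, -0.95, -2.88]]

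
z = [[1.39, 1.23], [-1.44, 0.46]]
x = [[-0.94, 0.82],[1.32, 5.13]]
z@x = [[0.32,7.45], [1.96,1.18]]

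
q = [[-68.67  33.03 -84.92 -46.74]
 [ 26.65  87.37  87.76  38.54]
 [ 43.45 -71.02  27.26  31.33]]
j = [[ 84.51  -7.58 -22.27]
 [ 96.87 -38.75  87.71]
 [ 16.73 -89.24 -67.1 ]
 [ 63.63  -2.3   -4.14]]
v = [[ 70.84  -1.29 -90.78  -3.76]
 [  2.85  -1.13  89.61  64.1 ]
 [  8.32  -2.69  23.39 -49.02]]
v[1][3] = 64.1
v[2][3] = -49.02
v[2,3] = -49.02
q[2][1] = -71.02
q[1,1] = 87.37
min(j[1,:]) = -38.75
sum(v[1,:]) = 155.43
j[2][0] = 16.73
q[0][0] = -68.67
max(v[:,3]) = 64.1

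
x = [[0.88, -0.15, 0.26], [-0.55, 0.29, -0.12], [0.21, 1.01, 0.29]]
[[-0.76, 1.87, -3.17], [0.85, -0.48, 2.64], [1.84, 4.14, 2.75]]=x @ [[0.44, 2.78, -2.81], [2.57, 3.56, 3.5], [-2.92, -0.15, -0.66]]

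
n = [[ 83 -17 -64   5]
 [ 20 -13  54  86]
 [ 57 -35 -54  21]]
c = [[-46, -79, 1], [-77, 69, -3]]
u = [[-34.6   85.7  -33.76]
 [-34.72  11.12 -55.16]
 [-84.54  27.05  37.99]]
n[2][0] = 57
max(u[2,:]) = 37.99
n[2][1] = -35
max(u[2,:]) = 37.99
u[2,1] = 27.05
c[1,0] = -77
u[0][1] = 85.7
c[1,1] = 69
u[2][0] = -84.54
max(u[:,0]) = -34.6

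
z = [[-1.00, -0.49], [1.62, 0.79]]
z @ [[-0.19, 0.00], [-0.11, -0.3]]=[[0.24,0.15], [-0.39,-0.24]]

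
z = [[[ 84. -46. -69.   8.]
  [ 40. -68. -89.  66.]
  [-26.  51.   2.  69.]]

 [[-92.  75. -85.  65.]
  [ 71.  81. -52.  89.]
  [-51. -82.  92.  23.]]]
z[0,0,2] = -69.0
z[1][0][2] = -85.0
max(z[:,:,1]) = 81.0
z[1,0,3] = 65.0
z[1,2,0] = -51.0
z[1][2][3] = 23.0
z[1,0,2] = -85.0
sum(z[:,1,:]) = 138.0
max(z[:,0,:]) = 84.0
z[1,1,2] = -52.0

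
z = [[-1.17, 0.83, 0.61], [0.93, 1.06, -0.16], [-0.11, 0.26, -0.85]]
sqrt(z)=[[-1.78, 0.64, 4.00], [1.11, 0.93, -1.49], [-1.26, 0.34, 2.17]]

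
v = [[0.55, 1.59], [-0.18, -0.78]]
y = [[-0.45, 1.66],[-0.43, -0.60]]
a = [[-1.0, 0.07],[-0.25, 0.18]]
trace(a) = -0.82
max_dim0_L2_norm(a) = 1.03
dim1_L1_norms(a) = [1.07, 0.43]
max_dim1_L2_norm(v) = 1.68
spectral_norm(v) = 1.86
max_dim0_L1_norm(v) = 2.37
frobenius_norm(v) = 1.86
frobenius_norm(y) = 1.87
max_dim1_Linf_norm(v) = 1.59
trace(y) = -1.05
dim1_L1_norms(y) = [2.11, 1.03]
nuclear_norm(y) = 2.34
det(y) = 0.98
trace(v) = -0.23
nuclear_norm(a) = 1.19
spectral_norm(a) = 1.04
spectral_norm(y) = 1.79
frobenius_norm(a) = 1.05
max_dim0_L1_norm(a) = 1.25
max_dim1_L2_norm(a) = 1.0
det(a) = -0.16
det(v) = -0.14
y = a + v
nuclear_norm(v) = 1.94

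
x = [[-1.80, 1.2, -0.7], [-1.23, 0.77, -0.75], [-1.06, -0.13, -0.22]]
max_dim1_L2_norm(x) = 2.27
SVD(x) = [[-0.77, -0.25, -0.58], [-0.55, -0.17, 0.82], [-0.3, 0.95, -0.01]] @ diag([2.9221506643665016, 0.6631863414115011, 0.22004402129491923]) @ [[0.82, -0.45, 0.35], [-0.52, -0.84, 0.14], [0.23, -0.3, -0.93]]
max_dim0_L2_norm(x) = 2.42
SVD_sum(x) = [[-1.86, 1.02, -0.79], [-1.33, 0.73, -0.57], [-0.73, 0.4, -0.31]] + [[0.09, 0.14, -0.02],  [0.06, 0.09, -0.02],  [-0.33, -0.53, 0.09]] + [[-0.03, 0.04, 0.12], [0.04, -0.05, -0.17], [-0.0, 0.00, 0.0]]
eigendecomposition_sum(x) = [[-1.84, 0.99, -0.46], [-1.67, 0.9, -0.42], [-1.83, 0.98, -0.46]] + [[0.10,-0.10,-0.01], [0.52,-0.50,-0.06], [0.69,-0.67,-0.08]] + [[-0.06, 0.31, -0.22], [-0.07, 0.37, -0.27], [0.08, -0.44, 0.32]]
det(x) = 0.43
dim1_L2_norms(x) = [2.27, 1.63, 1.09]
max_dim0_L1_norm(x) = 4.09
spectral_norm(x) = 2.92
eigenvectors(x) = [[0.6, -0.12, -0.47], [0.54, -0.6, -0.57], [0.59, -0.79, 0.67]]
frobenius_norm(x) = 3.00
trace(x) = -1.25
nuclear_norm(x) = 3.81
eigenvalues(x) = [-1.41, -0.48, 0.63]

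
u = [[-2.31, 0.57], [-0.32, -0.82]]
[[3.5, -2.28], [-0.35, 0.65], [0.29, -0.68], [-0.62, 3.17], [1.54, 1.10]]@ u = [[-7.36, 3.86], [0.6, -0.73], [-0.45, 0.72], [0.42, -2.95], [-3.91, -0.02]]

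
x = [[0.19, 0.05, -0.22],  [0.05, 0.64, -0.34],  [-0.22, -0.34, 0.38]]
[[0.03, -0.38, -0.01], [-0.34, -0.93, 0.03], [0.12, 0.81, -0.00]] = x @ [[-0.54, -0.24, 0.43], [-0.93, -0.71, 0.26], [-0.82, 1.36, 0.47]]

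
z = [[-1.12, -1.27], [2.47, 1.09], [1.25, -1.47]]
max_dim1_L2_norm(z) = 2.7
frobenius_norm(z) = 3.73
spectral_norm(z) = 3.16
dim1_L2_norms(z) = [1.69, 2.7, 1.93]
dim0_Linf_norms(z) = [2.47, 1.47]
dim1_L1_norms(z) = [2.39, 3.56, 2.72]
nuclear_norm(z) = 5.14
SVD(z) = [[-0.49, -0.35], [0.86, -0.02], [0.17, -0.94]] @ diag([3.155333080849474, 1.9808011381501602]) @ [[0.91, 0.41], [-0.41, 0.91]]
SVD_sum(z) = [[-1.41, -0.64], [2.46, 1.12], [0.48, 0.22]] + [[0.29, -0.63], [0.01, -0.03], [0.77, -1.69]]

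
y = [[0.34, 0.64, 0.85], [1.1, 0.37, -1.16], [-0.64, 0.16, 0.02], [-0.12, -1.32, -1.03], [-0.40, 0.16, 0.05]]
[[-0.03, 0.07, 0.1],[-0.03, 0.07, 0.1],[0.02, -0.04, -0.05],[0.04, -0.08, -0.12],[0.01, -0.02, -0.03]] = y @ [[-0.03, 0.07, 0.1], [-0.02, 0.04, 0.06], [-0.01, 0.02, 0.03]]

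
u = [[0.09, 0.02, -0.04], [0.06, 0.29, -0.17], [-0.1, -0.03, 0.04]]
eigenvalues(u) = [0.32, 0.1, -0.01]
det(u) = -0.00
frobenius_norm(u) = 0.37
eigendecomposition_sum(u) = [[0.02, 0.03, -0.02], [0.15, 0.28, -0.19], [-0.02, -0.04, 0.03]] + [[0.07, -0.01, -0.02], [-0.09, 0.01, 0.02], [-0.07, 0.01, 0.02]] + [[-0.0, -0.00, -0.0], [-0.0, -0.0, -0.0], [-0.0, -0.0, -0.00]]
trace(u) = 0.42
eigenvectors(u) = [[-0.11, -0.54, 0.27], [-0.98, 0.66, 0.44], [0.14, 0.53, 0.86]]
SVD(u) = [[-0.17, 0.66, 0.73], [-0.96, -0.27, 0.01], [0.20, -0.71, 0.68]] @ diag([0.3525971476590922, 0.12186524798683888, 0.004910478161903855]) @ [[-0.27, -0.82, 0.51], [0.93, -0.35, -0.08], [-0.24, -0.45, -0.86]]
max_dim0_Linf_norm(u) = 0.29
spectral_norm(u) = 0.35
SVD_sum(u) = [[0.02,0.05,-0.03], [0.09,0.28,-0.17], [-0.02,-0.06,0.04]] + [[0.07, -0.03, -0.01], [-0.03, 0.01, 0.00], [-0.08, 0.03, 0.01]] + [[-0.00, -0.00, -0.00], [-0.00, -0.00, -0.00], [-0.00, -0.0, -0.0]]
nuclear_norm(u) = 0.48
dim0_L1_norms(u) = [0.25, 0.34, 0.25]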